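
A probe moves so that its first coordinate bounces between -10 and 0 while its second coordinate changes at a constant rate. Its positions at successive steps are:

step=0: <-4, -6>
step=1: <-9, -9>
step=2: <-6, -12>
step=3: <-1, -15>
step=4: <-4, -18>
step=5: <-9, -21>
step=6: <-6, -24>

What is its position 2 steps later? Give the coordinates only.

<-4, -30>

The first coordinate reflects between -10 and 0, moving 5 per step.
  step 7: -6 → -1
  step 8: -1 → -4
The second coordinate changes by -3 each step: at step 8 it is -30.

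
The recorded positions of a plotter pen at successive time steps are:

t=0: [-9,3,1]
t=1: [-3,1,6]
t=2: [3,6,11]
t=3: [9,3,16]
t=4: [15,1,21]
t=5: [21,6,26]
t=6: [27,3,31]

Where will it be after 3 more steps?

[45,3,46]

The first coordinate changes by +6 each step, so at step 9 it is -9 + 9·(6) = 45.
The second coordinate repeats the cycle [3, 1, 6] with period 3; step 9 mod 3 = 0, giving 3.
The third coordinate changes by +5 each step, so at step 9 it is 1 + 9·(5) = 46.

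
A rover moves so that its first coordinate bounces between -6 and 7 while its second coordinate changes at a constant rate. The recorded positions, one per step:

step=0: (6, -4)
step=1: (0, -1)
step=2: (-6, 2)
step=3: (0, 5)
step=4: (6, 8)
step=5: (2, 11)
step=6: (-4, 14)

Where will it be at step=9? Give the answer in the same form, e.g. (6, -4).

(4, 23)

The first coordinate reflects between -6 and 7, moving 6 per step.
  step 7: -4 → -2
  step 8: -2 → 4
  step 9: 4 → 4
The second coordinate changes by +3 each step: at step 9 it is 23.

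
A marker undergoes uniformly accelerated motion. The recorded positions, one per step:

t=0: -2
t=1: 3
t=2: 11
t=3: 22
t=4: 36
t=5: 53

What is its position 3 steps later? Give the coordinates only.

122

Taking differences between consecutive positions: +5, +8, +11, +14, +17. These grow by +3 each step.
step 6: 53 + 20 → 73
step 7: 73 + 23 → 96
step 8: 96 + 26 → 122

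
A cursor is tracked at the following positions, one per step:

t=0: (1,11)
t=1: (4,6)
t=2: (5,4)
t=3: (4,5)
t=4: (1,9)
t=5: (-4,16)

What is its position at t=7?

First differences are (+3,-5), (+1,-2), (-1,+1), (-3,+4), (-5,+7); their common second difference is (-2,+3) (constant acceleration).
step 6: (-4,16) + (-7,+10) → (-11,26)
step 7: (-11,26) + (-9,+13) → (-20,39)

(-20,39)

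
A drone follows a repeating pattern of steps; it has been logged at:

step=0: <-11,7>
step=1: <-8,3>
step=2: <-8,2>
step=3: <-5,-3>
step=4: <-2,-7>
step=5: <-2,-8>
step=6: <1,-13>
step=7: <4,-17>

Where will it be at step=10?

<10,-27>

Step-to-step displacements: <+3,-4>, <+0,-1>, <+3,-5>, <+3,-4>, <+0,-1>, <+3,-5>, <+3,-4> — a repeating cycle of length 3.
step 8: apply <+0,-1> → <4,-18>
step 9: apply <+3,-5> → <7,-23>
step 10: apply <+3,-4> → <10,-27>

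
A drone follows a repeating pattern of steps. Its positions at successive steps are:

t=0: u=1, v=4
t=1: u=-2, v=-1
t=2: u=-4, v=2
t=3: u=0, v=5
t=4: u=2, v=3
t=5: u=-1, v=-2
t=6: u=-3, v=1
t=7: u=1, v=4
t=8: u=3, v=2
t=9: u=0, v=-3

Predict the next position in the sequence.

u=-2, v=0

Step-to-step displacements: (-3,-5), (-2,+3), (+4,+3), (+2,-2), (-3,-5), (-2,+3), (+4,+3), (+2,-2), (-3,-5) — a repeating cycle of length 4.
step 10: apply (-2,+3) → u=-2, v=0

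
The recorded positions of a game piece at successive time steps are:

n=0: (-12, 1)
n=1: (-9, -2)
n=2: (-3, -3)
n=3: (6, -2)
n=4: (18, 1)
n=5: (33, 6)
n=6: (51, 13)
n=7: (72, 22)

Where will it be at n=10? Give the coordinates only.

First differences are (+3, -3), (+6, -1), (+9, +1), (+12, +3), (+15, +5), (+18, +7), (+21, +9); their common second difference is (+3, +2) (constant acceleration).
step 8: (72, 22) + (+24, +11) → (96, 33)
step 9: (96, 33) + (+27, +13) → (123, 46)
step 10: (123, 46) + (+30, +15) → (153, 61)

(153, 61)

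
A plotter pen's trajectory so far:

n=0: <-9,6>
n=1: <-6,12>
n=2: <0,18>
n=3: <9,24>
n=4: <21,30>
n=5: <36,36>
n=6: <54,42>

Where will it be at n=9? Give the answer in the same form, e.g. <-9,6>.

Taking differences between consecutive positions: <+3,+6>, <+6,+6>, <+9,+6>, <+12,+6>, <+15,+6>, <+18,+6>. These grow by <+3,+0> each step.
step 7: <54,42> + <+21,+6> → <75,48>
step 8: <75,48> + <+24,+6> → <99,54>
step 9: <99,54> + <+27,+6> → <126,60>

<126,60>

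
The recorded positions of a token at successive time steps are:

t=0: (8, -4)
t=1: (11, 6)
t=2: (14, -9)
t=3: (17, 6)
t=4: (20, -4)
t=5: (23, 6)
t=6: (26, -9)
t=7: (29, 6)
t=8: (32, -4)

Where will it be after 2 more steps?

(38, -9)

The first coordinate changes by +3 each step, so at step 10 it is 8 + 10·(3) = 38.
The second coordinate repeats the cycle [-4, 6, -9, 6] with period 4; step 10 mod 4 = 2, giving -9.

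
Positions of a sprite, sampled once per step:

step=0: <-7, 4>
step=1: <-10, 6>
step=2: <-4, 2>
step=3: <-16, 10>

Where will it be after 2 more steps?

Consecutive displacements <-3, +2>, <+6, -4>, <-12, +8> scale by a factor of -2 each step.
step 4: <-16, 10> + <+24, -16> → <8, -6>
step 5: <8, -6> + <-48, +32> → <-40, 26>

<-40, 26>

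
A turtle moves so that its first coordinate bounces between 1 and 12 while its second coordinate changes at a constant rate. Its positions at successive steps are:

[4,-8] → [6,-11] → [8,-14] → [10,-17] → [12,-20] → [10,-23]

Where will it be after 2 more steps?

[6,-29]

The first coordinate reflects between 1 and 12, moving 2 per step.
  step 6: 10 → 8
  step 7: 8 → 6
The second coordinate changes by -3 each step: at step 7 it is -29.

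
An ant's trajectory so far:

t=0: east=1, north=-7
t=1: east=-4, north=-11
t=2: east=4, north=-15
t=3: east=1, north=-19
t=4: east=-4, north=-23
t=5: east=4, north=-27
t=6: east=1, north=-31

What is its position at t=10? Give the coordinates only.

east=-4, north=-47

East: cycles through 1, -4, 4 every 3 steps. Step 10 lands at position 1 of the cycle → -4.
North: linear, -4 per step → -47 at step 10.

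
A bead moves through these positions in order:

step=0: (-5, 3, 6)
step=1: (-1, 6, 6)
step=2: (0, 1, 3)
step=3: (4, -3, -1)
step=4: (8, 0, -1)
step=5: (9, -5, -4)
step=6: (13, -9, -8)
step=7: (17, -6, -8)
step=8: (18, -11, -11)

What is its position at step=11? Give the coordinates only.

(27, -17, -18)

The moves between consecutive positions are (+4, +3, +0), (+1, -5, -3), (+4, -4, -4), (+4, +3, +0), (+1, -5, -3), (+4, -4, -4), (+4, +3, +0), (+1, -5, -3); they repeat the 3-cycle [(+4, +3, +0), (+1, -5, -3), (+4, -4, -4)].
step 9: apply (+4, -4, -4) → (22, -15, -15)
step 10: apply (+4, +3, +0) → (26, -12, -15)
step 11: apply (+1, -5, -3) → (27, -17, -18)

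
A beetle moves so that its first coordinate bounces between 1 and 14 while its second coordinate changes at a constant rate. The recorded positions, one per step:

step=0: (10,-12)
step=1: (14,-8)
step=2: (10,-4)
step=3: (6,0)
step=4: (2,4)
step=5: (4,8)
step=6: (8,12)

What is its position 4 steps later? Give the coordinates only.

The first coordinate reflects between 1 and 14, moving 4 per step.
  step 7: 8 → 12
  step 8: 12 → 12
  step 9: 12 → 8
  step 10: 8 → 4
The second coordinate changes by +4 each step: at step 10 it is 28.

(4,28)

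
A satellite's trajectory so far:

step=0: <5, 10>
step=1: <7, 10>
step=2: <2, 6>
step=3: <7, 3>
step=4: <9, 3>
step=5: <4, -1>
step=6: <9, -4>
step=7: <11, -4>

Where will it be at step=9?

Differencing gives <+2, +0>, <-5, -4>, <+5, -3>, <+2, +0>, <-5, -4>, <+5, -3>, <+2, +0>. This is the pattern <+2, +0>, <-5, -4>, <+5, -3> repeated.
step 8: apply <-5, -4> → <6, -8>
step 9: apply <+5, -3> → <11, -11>

<11, -11>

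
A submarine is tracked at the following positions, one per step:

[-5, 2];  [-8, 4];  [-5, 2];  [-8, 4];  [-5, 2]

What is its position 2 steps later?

[-5, 2]

The jumps are [-3, +2], [+3, -2], [-3, +2], [+3, -2] — a geometric progression with ratio -1.
step 5: [-5, 2] + [-3, +2] → [-8, 4]
step 6: [-8, 4] + [+3, -2] → [-5, 2]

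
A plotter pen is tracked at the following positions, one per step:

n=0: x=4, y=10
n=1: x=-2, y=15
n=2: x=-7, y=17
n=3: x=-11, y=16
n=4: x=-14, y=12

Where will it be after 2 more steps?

First differences are (-6, +5), (-5, +2), (-4, -1), (-3, -4); their common second difference is (+1, -3) (constant acceleration).
step 5: x=-14, y=12 + (-2, -7) → x=-16, y=5
step 6: x=-16, y=5 + (-1, -10) → x=-17, y=-5

x=-17, y=-5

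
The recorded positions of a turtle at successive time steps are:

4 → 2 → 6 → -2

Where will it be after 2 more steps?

-18

The jumps are -2, +4, -8 — a geometric progression with ratio -2.
step 4: -2 + 16 → 14
step 5: 14 − 32 → -18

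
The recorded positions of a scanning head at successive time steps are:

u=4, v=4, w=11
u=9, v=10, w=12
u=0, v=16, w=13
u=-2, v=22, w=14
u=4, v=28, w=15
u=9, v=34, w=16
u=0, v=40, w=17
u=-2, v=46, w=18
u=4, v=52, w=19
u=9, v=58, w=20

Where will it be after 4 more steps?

U: cycles through 4, 9, 0, -2 every 4 steps. Step 13 lands at position 1 of the cycle → 9.
V: linear, +6 per step → 82 at step 13.
W: linear, +1 per step → 24 at step 13.

u=9, v=82, w=24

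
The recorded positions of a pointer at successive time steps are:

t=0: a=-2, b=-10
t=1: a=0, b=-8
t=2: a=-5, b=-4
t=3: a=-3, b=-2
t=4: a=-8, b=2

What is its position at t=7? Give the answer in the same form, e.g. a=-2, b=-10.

a=-9, b=10

Differencing gives (+2, +2), (-5, +4), (+2, +2), (-5, +4). This is the pattern (+2, +2), (-5, +4) repeated.
step 5: apply (+2, +2) → a=-6, b=4
step 6: apply (-5, +4) → a=-11, b=8
step 7: apply (+2, +2) → a=-9, b=10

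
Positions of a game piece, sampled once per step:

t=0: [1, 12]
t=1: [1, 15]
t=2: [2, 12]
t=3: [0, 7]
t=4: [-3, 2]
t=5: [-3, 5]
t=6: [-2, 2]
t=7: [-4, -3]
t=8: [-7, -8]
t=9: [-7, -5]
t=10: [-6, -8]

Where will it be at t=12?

The moves between consecutive positions are [+0, +3], [+1, -3], [-2, -5], [-3, -5], [+0, +3], [+1, -3], [-2, -5], [-3, -5], [+0, +3], [+1, -3]; they repeat the 4-cycle [[+0, +3], [+1, -3], [-2, -5], [-3, -5]].
step 11: apply [-2, -5] → [-8, -13]
step 12: apply [-3, -5] → [-11, -18]

[-11, -18]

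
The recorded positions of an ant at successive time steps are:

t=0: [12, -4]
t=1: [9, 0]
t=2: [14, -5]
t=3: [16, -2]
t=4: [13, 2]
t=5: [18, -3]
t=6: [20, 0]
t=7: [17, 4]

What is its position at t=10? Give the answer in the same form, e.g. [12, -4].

[21, 6]

Differencing gives [-3, +4], [+5, -5], [+2, +3], [-3, +4], [+5, -5], [+2, +3], [-3, +4]. This is the pattern [-3, +4], [+5, -5], [+2, +3] repeated.
step 8: apply [+5, -5] → [22, -1]
step 9: apply [+2, +3] → [24, 2]
step 10: apply [-3, +4] → [21, 6]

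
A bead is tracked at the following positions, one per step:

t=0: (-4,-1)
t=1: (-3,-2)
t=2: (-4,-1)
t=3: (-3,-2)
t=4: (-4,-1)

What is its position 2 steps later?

The jumps are (+1,-1), (-1,+1), (+1,-1), (-1,+1) — a geometric progression with ratio -1.
step 5: (-4,-1) + (+1,-1) → (-3,-2)
step 6: (-3,-2) + (-1,+1) → (-4,-1)

(-4,-1)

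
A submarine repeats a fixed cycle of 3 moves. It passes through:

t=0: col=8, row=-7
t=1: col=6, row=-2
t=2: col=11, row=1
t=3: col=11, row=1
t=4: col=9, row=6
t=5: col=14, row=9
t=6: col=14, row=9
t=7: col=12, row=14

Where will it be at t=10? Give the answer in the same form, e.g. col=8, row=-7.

The moves between consecutive positions are (-2,+5), (+5,+3), (+0,+0), (-2,+5), (+5,+3), (+0,+0), (-2,+5); they repeat the 3-cycle [(-2,+5), (+5,+3), (+0,+0)].
step 8: apply (+5,+3) → col=17, row=17
step 9: apply (+0,+0) → col=17, row=17
step 10: apply (-2,+5) → col=15, row=22

col=15, row=22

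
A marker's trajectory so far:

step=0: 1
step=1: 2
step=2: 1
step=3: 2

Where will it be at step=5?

Consecutive displacements +1, -1, +1 scale by a factor of -1 each step.
step 4: 2 − 1 → 1
step 5: 1 + 1 → 2

2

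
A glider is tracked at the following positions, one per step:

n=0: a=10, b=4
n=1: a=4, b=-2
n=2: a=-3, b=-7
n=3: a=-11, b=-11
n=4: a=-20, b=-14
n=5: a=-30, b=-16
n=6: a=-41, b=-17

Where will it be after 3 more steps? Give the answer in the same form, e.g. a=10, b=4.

a=-80, b=-14

Taking differences between consecutive positions: (-6, -6), (-7, -5), (-8, -4), (-9, -3), (-10, -2), (-11, -1). These grow by (-1, +1) each step.
step 7: a=-41, b=-17 + (-12, +0) → a=-53, b=-17
step 8: a=-53, b=-17 + (-13, +1) → a=-66, b=-16
step 9: a=-66, b=-16 + (-14, +2) → a=-80, b=-14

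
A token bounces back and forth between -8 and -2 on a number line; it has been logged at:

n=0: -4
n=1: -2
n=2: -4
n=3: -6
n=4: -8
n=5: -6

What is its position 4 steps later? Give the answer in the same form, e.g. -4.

The value travels 2 per step and bounces off the walls at -8 and -2.
  step 6: -6 → -4
  step 7: -4 → -2
  step 8: -2 → -4
  step 9: -4 → -6

-6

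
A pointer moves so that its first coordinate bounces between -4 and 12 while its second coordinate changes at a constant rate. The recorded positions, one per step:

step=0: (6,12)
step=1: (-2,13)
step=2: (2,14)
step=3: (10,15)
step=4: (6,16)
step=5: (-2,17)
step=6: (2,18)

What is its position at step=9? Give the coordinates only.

(-2,21)

The first coordinate reflects between -4 and 12, moving 8 per step.
  step 7: 2 → 10
  step 8: 10 → 6
  step 9: 6 → -2
The second coordinate changes by +1 each step: at step 9 it is 21.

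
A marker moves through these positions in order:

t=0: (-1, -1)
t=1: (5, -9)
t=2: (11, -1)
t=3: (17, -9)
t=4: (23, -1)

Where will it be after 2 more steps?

First: linear, +6 per step → 35 at step 6.
Second: cycles through -1, -9 every 2 steps. Step 6 lands at position 0 of the cycle → -1.

(35, -1)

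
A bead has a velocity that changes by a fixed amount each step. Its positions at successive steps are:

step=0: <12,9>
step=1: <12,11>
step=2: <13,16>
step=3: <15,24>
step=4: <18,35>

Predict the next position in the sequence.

<22,49>

Successive displacements: <+0,+2>, <+1,+5>, <+2,+8>, <+3,+11> — each changes by <+1,+3>.
step 5: <18,35> + <+4,+14> → <22,49>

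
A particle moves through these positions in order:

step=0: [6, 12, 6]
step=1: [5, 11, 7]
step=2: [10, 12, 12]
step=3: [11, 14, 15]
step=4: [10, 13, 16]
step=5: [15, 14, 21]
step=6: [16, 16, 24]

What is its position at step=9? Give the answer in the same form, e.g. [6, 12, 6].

[21, 18, 33]

Step-to-step displacements: [-1, -1, +1], [+5, +1, +5], [+1, +2, +3], [-1, -1, +1], [+5, +1, +5], [+1, +2, +3] — a repeating cycle of length 3.
step 7: apply [-1, -1, +1] → [15, 15, 25]
step 8: apply [+5, +1, +5] → [20, 16, 30]
step 9: apply [+1, +2, +3] → [21, 18, 33]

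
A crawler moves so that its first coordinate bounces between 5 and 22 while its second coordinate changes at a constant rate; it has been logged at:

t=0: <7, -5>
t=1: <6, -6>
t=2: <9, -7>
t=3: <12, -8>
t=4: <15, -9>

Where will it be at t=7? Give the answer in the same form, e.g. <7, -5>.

<20, -12>

The first coordinate travels 3 per step and bounces off the walls at 5 and 22.
  step 5: 15 → 18
  step 6: 18 → 21
  step 7: 21 → 20
The second coordinate changes by -1 each step: at step 7 it is -12.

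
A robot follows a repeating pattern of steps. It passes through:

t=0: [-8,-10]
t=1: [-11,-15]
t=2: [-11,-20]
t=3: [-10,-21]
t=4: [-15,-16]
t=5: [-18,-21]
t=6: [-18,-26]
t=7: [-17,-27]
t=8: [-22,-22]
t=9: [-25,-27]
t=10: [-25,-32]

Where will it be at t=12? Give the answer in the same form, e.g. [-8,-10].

Differencing gives [-3,-5], [+0,-5], [+1,-1], [-5,+5], [-3,-5], [+0,-5], [+1,-1], [-5,+5], [-3,-5], [+0,-5]. This is the pattern [-3,-5], [+0,-5], [+1,-1], [-5,+5] repeated.
step 11: apply [+1,-1] → [-24,-33]
step 12: apply [-5,+5] → [-29,-28]

[-29,-28]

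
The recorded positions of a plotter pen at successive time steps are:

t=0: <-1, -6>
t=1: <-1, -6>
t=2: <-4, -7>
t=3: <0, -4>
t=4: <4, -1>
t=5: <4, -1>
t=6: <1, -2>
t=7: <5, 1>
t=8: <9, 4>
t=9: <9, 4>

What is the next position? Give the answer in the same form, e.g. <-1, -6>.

<6, 3>

Differencing gives <+0, +0>, <-3, -1>, <+4, +3>, <+4, +3>, <+0, +0>, <-3, -1>, <+4, +3>, <+4, +3>, <+0, +0>. This is the pattern <+0, +0>, <-3, -1>, <+4, +3>, <+4, +3> repeated.
step 10: apply <-3, -1> → <6, 3>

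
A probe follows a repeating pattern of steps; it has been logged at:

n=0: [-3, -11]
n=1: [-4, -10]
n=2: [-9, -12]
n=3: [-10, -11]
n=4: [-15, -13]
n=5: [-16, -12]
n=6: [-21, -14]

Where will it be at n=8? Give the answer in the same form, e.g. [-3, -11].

[-27, -15]

The moves between consecutive positions are [-1, +1], [-5, -2], [-1, +1], [-5, -2], [-1, +1], [-5, -2]; they repeat the 2-cycle [[-1, +1], [-5, -2]].
step 7: apply [-1, +1] → [-22, -13]
step 8: apply [-5, -2] → [-27, -15]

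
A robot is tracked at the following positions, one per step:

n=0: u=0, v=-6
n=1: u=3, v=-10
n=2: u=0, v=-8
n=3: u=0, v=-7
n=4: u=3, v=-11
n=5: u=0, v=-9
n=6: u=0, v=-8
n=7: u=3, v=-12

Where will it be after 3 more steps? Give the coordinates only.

Step-to-step displacements: (+3, -4), (-3, +2), (+0, +1), (+3, -4), (-3, +2), (+0, +1), (+3, -4) — a repeating cycle of length 3.
step 8: apply (-3, +2) → u=0, v=-10
step 9: apply (+0, +1) → u=0, v=-9
step 10: apply (+3, -4) → u=3, v=-13

u=3, v=-13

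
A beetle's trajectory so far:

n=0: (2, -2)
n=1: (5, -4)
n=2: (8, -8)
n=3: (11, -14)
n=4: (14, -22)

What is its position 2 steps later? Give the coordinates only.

(20, -44)

Successive displacements: (+3, -2), (+3, -4), (+3, -6), (+3, -8) — each changes by (+0, -2).
step 5: (14, -22) + (+3, -10) → (17, -32)
step 6: (17, -32) + (+3, -12) → (20, -44)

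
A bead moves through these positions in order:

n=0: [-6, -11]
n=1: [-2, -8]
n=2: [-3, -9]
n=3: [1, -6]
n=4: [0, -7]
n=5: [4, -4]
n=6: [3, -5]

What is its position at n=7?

The moves between consecutive positions are [+4, +3], [-1, -1], [+4, +3], [-1, -1], [+4, +3], [-1, -1]; they repeat the 2-cycle [[+4, +3], [-1, -1]].
step 7: apply [+4, +3] → [7, -2]

[7, -2]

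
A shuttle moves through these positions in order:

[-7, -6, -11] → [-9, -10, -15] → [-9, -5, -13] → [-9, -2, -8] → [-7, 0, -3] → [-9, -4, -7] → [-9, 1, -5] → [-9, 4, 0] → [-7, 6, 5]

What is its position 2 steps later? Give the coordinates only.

[-9, 7, 3]

Step-to-step displacements: [-2, -4, -4], [+0, +5, +2], [+0, +3, +5], [+2, +2, +5], [-2, -4, -4], [+0, +5, +2], [+0, +3, +5], [+2, +2, +5] — a repeating cycle of length 4.
step 9: apply [-2, -4, -4] → [-9, 2, 1]
step 10: apply [+0, +5, +2] → [-9, 7, 3]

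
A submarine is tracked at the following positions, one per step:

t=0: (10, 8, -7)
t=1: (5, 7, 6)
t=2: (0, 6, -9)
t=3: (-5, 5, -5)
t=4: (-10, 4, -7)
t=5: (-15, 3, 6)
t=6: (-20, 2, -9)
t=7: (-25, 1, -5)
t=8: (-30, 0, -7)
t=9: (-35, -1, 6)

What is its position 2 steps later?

(-45, -3, -5)

First: linear, -5 per step → -45 at step 11.
Second: linear, -1 per step → -3 at step 11.
Third: cycles through -7, 6, -9, -5 every 4 steps. Step 11 lands at position 3 of the cycle → -5.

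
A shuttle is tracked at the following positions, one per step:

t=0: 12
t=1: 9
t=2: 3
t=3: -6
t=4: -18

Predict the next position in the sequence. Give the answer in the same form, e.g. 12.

-33

Successive displacements: -3, -6, -9, -12 — each changes by -3.
step 5: -18 − 15 → -33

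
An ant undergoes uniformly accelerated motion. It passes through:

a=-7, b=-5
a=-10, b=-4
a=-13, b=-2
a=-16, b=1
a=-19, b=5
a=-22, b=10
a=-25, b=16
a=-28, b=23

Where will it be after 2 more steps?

First differences are (-3, +1), (-3, +2), (-3, +3), (-3, +4), (-3, +5), (-3, +6), (-3, +7); their common second difference is (+0, +1) (constant acceleration).
step 8: a=-28, b=23 + (-3, +8) → a=-31, b=31
step 9: a=-31, b=31 + (-3, +9) → a=-34, b=40

a=-34, b=40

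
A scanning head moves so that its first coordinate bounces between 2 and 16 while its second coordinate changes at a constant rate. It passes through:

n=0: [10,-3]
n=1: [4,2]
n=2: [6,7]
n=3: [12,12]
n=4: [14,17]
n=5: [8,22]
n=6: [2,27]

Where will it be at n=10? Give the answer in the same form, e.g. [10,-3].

[6,47]

The first coordinate reflects between 2 and 16, moving 6 per step.
  step 7: 2 → 8
  step 8: 8 → 14
  step 9: 14 → 12
  step 10: 12 → 6
The second coordinate changes by +5 each step: at step 10 it is 47.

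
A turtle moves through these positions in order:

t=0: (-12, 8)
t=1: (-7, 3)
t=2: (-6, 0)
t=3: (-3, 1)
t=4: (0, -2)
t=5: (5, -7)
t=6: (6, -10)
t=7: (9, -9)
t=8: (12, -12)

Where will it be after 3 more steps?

(21, -19)

Differencing gives (+5, -5), (+1, -3), (+3, +1), (+3, -3), (+5, -5), (+1, -3), (+3, +1), (+3, -3). This is the pattern (+5, -5), (+1, -3), (+3, +1), (+3, -3) repeated.
step 9: apply (+5, -5) → (17, -17)
step 10: apply (+1, -3) → (18, -20)
step 11: apply (+3, +1) → (21, -19)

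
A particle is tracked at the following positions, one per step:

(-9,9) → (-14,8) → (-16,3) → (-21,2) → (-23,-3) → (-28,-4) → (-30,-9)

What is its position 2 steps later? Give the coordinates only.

The moves between consecutive positions are (-5,-1), (-2,-5), (-5,-1), (-2,-5), (-5,-1), (-2,-5); they repeat the 2-cycle [(-5,-1), (-2,-5)].
step 7: apply (-5,-1) → (-35,-10)
step 8: apply (-2,-5) → (-37,-15)

(-37,-15)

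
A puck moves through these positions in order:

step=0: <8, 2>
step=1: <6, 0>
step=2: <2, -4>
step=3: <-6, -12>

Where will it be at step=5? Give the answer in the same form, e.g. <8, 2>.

<-54, -60>

The jumps are <-2, -2>, <-4, -4>, <-8, -8> — a geometric progression with ratio 2.
step 4: <-6, -12> + <-16, -16> → <-22, -28>
step 5: <-22, -28> + <-32, -32> → <-54, -60>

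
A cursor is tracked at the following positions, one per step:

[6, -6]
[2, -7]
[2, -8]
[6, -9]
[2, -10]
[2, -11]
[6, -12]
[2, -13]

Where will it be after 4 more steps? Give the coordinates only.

[2, -17]

First: cycles through 6, 2, 2 every 3 steps. Step 11 lands at position 2 of the cycle → 2.
Second: linear, -1 per step → -17 at step 11.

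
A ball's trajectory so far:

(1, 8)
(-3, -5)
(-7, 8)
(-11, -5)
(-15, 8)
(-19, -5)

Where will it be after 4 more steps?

First: linear, -4 per step → -35 at step 9.
Second: cycles through 8, -5 every 2 steps. Step 9 lands at position 1 of the cycle → -5.

(-35, -5)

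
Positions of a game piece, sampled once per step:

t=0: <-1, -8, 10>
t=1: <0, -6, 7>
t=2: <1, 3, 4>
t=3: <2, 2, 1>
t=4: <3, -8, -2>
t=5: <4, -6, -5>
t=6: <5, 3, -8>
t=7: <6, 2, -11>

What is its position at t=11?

First: linear, +1 per step → 10 at step 11.
Second: cycles through -8, -6, 3, 2 every 4 steps. Step 11 lands at position 3 of the cycle → 2.
Third: linear, -3 per step → -23 at step 11.

<10, 2, -23>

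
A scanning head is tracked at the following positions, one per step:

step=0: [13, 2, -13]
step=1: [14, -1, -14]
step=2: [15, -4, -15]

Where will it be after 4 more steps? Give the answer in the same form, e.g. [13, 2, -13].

[19, -16, -19]

Constant displacement of [+1, -3, -1] per step.
step 3: [15, -4, -15] + [+1, -3, -1] → [16, -7, -16]
step 4: [16, -7, -16] + [+1, -3, -1] → [17, -10, -17]
step 5: [17, -10, -17] + [+1, -3, -1] → [18, -13, -18]
step 6: [18, -13, -18] + [+1, -3, -1] → [19, -16, -19]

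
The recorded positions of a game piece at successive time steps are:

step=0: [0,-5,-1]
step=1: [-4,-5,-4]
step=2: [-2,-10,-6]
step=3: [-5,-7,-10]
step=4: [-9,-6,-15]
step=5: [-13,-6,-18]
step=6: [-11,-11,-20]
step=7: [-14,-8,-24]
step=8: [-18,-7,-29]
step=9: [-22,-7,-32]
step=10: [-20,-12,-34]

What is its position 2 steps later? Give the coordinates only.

Step-to-step displacements: [-4,+0,-3], [+2,-5,-2], [-3,+3,-4], [-4,+1,-5], [-4,+0,-3], [+2,-5,-2], [-3,+3,-4], [-4,+1,-5], [-4,+0,-3], [+2,-5,-2] — a repeating cycle of length 4.
step 11: apply [-3,+3,-4] → [-23,-9,-38]
step 12: apply [-4,+1,-5] → [-27,-8,-43]

[-27,-8,-43]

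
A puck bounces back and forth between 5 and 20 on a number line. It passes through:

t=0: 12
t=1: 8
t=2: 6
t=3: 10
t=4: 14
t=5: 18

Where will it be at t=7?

The value reflects between 5 and 20, moving 4 per step.
  step 6: 18 → 18
  step 7: 18 → 14

14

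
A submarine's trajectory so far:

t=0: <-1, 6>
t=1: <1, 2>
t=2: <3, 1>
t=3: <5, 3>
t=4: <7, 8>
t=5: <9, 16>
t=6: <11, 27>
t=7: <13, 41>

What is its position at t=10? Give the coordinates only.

Taking differences between consecutive positions: <+2, -4>, <+2, -1>, <+2, +2>, <+2, +5>, <+2, +8>, <+2, +11>, <+2, +14>. These grow by <+0, +3> each step.
step 8: <13, 41> + <+2, +17> → <15, 58>
step 9: <15, 58> + <+2, +20> → <17, 78>
step 10: <17, 78> + <+2, +23> → <19, 101>

<19, 101>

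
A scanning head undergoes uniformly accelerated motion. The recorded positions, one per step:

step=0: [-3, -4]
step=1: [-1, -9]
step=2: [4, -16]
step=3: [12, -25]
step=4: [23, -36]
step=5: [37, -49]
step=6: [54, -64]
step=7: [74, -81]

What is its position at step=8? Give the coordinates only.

[97, -100]

First differences are [+2, -5], [+5, -7], [+8, -9], [+11, -11], [+14, -13], [+17, -15], [+20, -17]; their common second difference is [+3, -2] (constant acceleration).
step 8: [74, -81] + [+23, -19] → [97, -100]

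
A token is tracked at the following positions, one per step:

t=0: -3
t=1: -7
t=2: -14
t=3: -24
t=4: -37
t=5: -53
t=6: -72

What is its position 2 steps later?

Taking differences between consecutive positions: -4, -7, -10, -13, -16, -19. These grow by -3 each step.
step 7: -72 − 22 → -94
step 8: -94 − 25 → -119

-119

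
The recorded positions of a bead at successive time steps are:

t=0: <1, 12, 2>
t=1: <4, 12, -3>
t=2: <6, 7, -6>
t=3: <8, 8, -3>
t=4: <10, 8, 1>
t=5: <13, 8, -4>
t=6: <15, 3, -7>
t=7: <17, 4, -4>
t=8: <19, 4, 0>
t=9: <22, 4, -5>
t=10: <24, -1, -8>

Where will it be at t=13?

Step-to-step displacements: <+3, +0, -5>, <+2, -5, -3>, <+2, +1, +3>, <+2, +0, +4>, <+3, +0, -5>, <+2, -5, -3>, <+2, +1, +3>, <+2, +0, +4>, <+3, +0, -5>, <+2, -5, -3> — a repeating cycle of length 4.
step 11: apply <+2, +1, +3> → <26, 0, -5>
step 12: apply <+2, +0, +4> → <28, 0, -1>
step 13: apply <+3, +0, -5> → <31, 0, -6>

<31, 0, -6>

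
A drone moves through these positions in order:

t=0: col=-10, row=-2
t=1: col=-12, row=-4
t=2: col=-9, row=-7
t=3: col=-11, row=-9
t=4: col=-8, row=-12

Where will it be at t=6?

col=-7, row=-17

The moves between consecutive positions are (-2, -2), (+3, -3), (-2, -2), (+3, -3); they repeat the 2-cycle [(-2, -2), (+3, -3)].
step 5: apply (-2, -2) → col=-10, row=-14
step 6: apply (+3, -3) → col=-7, row=-17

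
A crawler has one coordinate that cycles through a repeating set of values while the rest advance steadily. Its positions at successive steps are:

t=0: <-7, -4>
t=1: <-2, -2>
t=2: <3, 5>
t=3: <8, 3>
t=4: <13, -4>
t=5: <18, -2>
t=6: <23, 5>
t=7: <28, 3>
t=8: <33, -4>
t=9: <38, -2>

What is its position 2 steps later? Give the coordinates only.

<48, 3>

The first coordinate changes by +5 each step, so at step 11 it is -7 + 11·(5) = 48.
The second coordinate repeats the cycle [-4, -2, 5, 3] with period 4; step 11 mod 4 = 3, giving 3.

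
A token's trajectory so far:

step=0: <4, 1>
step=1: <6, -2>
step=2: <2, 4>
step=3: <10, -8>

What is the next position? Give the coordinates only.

<-6, 16>

Step-to-step displacements: <+2, -3>, <-4, +6>, <+8, -12>; each is -2× the previous.
step 4: <10, -8> + <-16, +24> → <-6, 16>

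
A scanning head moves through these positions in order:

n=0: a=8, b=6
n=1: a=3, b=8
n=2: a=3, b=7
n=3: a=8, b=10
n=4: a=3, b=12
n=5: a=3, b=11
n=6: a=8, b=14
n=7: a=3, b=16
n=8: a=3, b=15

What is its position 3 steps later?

The moves between consecutive positions are (-5, +2), (+0, -1), (+5, +3), (-5, +2), (+0, -1), (+5, +3), (-5, +2), (+0, -1); they repeat the 3-cycle [(-5, +2), (+0, -1), (+5, +3)].
step 9: apply (+5, +3) → a=8, b=18
step 10: apply (-5, +2) → a=3, b=20
step 11: apply (+0, -1) → a=3, b=19

a=3, b=19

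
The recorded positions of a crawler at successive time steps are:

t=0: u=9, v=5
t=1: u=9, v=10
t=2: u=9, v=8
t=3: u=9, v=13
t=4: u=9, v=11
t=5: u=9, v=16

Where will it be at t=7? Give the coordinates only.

u=9, v=19

The moves between consecutive positions are (+0,+5), (+0,-2), (+0,+5), (+0,-2), (+0,+5); they repeat the 2-cycle [(+0,+5), (+0,-2)].
step 6: apply (+0,-2) → u=9, v=14
step 7: apply (+0,+5) → u=9, v=19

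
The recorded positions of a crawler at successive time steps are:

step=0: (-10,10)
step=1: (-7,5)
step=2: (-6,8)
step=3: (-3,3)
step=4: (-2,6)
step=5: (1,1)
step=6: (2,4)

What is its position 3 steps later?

The moves between consecutive positions are (+3,-5), (+1,+3), (+3,-5), (+1,+3), (+3,-5), (+1,+3); they repeat the 2-cycle [(+3,-5), (+1,+3)].
step 7: apply (+3,-5) → (5,-1)
step 8: apply (+1,+3) → (6,2)
step 9: apply (+3,-5) → (9,-3)

(9,-3)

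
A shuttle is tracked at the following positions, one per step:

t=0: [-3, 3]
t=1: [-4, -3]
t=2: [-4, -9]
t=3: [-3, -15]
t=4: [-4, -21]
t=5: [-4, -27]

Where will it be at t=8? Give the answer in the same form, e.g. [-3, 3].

First: cycles through -3, -4, -4 every 3 steps. Step 8 lands at position 2 of the cycle → -4.
Second: linear, -6 per step → -45 at step 8.

[-4, -45]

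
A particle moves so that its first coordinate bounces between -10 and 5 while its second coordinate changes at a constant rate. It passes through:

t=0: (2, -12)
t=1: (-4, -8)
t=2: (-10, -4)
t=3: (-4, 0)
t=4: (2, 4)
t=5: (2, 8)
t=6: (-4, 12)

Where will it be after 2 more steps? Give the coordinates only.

The first coordinate travels 6 per step and bounces off the walls at -10 and 5.
  step 7: -4 → -10
  step 8: -10 → -4
The second coordinate changes by +4 each step: at step 8 it is 20.

(-4, 20)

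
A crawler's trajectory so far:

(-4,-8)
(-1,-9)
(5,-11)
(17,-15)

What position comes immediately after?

Consecutive displacements (+3,-1), (+6,-2), (+12,-4) scale by a factor of 2 each step.
step 4: (17,-15) + (+24,-8) → (41,-23)

(41,-23)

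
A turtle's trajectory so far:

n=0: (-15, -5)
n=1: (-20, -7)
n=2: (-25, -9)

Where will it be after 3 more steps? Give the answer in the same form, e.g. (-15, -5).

Each step adds (-5, -2) to the position.
step 3: (-25, -9) + (-5, -2) → (-30, -11)
step 4: (-30, -11) + (-5, -2) → (-35, -13)
step 5: (-35, -13) + (-5, -2) → (-40, -15)

(-40, -15)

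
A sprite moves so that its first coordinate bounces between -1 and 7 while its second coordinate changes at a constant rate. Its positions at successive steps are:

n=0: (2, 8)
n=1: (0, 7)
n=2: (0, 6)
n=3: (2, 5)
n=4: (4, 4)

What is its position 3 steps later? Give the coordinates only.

The first coordinate reflects between -1 and 7, moving 2 per step.
  step 5: 4 → 6
  step 6: 6 → 6
  step 7: 6 → 4
The second coordinate changes by -1 each step: at step 7 it is 1.

(4, 1)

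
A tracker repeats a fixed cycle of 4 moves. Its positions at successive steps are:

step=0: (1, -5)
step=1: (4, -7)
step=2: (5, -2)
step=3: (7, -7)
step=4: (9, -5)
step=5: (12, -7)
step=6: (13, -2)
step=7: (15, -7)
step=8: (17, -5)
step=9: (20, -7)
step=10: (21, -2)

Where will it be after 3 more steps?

(28, -7)

The moves between consecutive positions are (+3, -2), (+1, +5), (+2, -5), (+2, +2), (+3, -2), (+1, +5), (+2, -5), (+2, +2), (+3, -2), (+1, +5); they repeat the 4-cycle [(+3, -2), (+1, +5), (+2, -5), (+2, +2)].
step 11: apply (+2, -5) → (23, -7)
step 12: apply (+2, +2) → (25, -5)
step 13: apply (+3, -2) → (28, -7)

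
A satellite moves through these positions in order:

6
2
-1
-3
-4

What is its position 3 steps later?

First differences are -4, -3, -2, -1; their common second difference is +1 (constant acceleration).
step 5: -4 + 0 → -4
step 6: -4 + 1 → -3
step 7: -3 + 2 → -1

-1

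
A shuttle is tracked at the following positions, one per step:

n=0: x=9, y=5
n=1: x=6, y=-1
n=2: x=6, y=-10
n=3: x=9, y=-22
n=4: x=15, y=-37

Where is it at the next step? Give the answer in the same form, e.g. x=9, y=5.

Successive displacements: (-3,-6), (+0,-9), (+3,-12), (+6,-15) — each changes by (+3,-3).
step 5: x=15, y=-37 + (+9,-18) → x=24, y=-55

x=24, y=-55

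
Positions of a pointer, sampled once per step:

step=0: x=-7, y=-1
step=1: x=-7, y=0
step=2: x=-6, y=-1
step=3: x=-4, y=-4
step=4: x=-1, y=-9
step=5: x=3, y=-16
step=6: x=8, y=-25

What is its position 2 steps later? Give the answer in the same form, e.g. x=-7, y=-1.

x=21, y=-49

First differences are (+0, +1), (+1, -1), (+2, -3), (+3, -5), (+4, -7), (+5, -9); their common second difference is (+1, -2) (constant acceleration).
step 7: x=8, y=-25 + (+6, -11) → x=14, y=-36
step 8: x=14, y=-36 + (+7, -13) → x=21, y=-49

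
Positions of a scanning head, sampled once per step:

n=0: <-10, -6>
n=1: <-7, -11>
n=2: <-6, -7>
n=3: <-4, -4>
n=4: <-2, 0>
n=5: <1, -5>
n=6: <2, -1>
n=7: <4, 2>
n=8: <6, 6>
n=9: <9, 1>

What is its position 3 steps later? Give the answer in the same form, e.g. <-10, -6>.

<14, 12>

The moves between consecutive positions are <+3, -5>, <+1, +4>, <+2, +3>, <+2, +4>, <+3, -5>, <+1, +4>, <+2, +3>, <+2, +4>, <+3, -5>; they repeat the 4-cycle [<+3, -5>, <+1, +4>, <+2, +3>, <+2, +4>].
step 10: apply <+1, +4> → <10, 5>
step 11: apply <+2, +3> → <12, 8>
step 12: apply <+2, +4> → <14, 12>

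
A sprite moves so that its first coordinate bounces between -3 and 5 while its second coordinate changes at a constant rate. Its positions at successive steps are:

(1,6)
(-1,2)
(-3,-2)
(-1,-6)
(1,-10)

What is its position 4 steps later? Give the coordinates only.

The first coordinate reflects between -3 and 5, moving 2 per step.
  step 5: 1 → 3
  step 6: 3 → 5
  step 7: 5 → 3
  step 8: 3 → 1
The second coordinate changes by -4 each step: at step 8 it is -26.

(1,-26)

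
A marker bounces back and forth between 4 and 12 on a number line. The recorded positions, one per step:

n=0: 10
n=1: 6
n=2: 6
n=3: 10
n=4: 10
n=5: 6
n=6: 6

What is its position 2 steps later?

The value travels 4 per step and bounces off the walls at 4 and 12.
  step 7: 6 → 10
  step 8: 10 → 10

10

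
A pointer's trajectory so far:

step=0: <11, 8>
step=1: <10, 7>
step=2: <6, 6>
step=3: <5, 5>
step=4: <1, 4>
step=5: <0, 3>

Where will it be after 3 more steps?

<-9, 0>

Differencing gives <-1, -1>, <-4, -1>, <-1, -1>, <-4, -1>, <-1, -1>. This is the pattern <-1, -1>, <-4, -1> repeated.
step 6: apply <-4, -1> → <-4, 2>
step 7: apply <-1, -1> → <-5, 1>
step 8: apply <-4, -1> → <-9, 0>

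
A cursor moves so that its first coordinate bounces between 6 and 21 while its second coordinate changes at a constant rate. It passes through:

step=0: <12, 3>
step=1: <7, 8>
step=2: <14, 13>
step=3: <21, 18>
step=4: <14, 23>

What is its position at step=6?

The first coordinate travels 7 per step and bounces off the walls at 6 and 21.
  step 5: 14 → 7
  step 6: 7 → 12
The second coordinate changes by +5 each step: at step 6 it is 33.

<12, 33>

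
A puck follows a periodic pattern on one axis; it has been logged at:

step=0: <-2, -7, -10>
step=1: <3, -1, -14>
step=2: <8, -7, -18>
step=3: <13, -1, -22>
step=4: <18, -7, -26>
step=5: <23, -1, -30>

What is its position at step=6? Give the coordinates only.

The first coordinate changes by +5 each step, so at step 6 it is -2 + 6·(5) = 28.
The second coordinate repeats the cycle [-7, -1] with period 2; step 6 mod 2 = 0, giving -7.
The third coordinate changes by -4 each step, so at step 6 it is -10 + 6·(-4) = -34.

<28, -7, -34>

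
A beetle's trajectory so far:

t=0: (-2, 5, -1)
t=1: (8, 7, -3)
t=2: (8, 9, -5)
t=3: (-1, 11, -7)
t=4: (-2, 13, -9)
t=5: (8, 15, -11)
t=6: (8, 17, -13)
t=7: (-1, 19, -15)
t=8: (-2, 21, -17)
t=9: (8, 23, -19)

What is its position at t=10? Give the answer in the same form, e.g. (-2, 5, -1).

(8, 25, -21)

First: cycles through -2, 8, 8, -1 every 4 steps. Step 10 lands at position 2 of the cycle → 8.
Second: linear, +2 per step → 25 at step 10.
Third: linear, -2 per step → -21 at step 10.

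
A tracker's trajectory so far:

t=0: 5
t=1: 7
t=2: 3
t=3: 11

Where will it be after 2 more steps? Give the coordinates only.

27

Step-to-step displacements: +2, -4, +8; each is -2× the previous.
step 4: 11 − 16 → -5
step 5: -5 + 32 → 27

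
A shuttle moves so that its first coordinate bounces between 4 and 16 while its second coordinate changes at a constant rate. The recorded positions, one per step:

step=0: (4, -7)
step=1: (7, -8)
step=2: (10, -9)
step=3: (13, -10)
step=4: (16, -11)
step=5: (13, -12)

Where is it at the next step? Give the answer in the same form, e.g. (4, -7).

(10, -13)

The first coordinate travels 3 per step and bounces off the walls at 4 and 16.
  step 6: 13 → 10
The second coordinate changes by -1 each step: at step 6 it is -13.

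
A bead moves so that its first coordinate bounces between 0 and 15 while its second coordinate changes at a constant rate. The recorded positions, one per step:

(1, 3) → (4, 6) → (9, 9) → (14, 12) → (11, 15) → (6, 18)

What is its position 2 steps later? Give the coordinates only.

(4, 24)

The first coordinate reflects between 0 and 15, moving 5 per step.
  step 6: 6 → 1
  step 7: 1 → 4
The second coordinate changes by +3 each step: at step 7 it is 24.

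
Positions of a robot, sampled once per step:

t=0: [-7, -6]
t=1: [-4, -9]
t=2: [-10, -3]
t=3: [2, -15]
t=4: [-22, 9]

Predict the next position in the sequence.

[26, -39]

The jumps are [+3, -3], [-6, +6], [+12, -12], [-24, +24] — a geometric progression with ratio -2.
step 5: [-22, 9] + [+48, -48] → [26, -39]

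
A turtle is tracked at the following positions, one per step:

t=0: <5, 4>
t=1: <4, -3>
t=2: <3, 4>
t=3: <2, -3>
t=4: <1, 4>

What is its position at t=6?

<-1, 4>

The first coordinate changes by -1 each step, so at step 6 it is 5 + 6·(-1) = -1.
The second coordinate repeats the cycle [4, -3] with period 2; step 6 mod 2 = 0, giving 4.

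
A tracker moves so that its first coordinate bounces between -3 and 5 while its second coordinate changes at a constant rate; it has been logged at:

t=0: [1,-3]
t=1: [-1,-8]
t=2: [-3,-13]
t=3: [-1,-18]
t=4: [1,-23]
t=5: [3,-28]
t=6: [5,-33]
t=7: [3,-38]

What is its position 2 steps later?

The first coordinate reflects between -3 and 5, moving 2 per step.
  step 8: 3 → 1
  step 9: 1 → -1
The second coordinate changes by -5 each step: at step 9 it is -48.

[-1,-48]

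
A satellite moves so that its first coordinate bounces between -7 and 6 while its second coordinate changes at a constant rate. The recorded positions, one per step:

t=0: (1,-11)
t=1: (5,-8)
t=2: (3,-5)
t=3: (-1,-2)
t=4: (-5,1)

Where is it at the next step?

The first coordinate travels 4 per step and bounces off the walls at -7 and 6.
  step 5: -5 → -5
The second coordinate changes by +3 each step: at step 5 it is 4.

(-5,4)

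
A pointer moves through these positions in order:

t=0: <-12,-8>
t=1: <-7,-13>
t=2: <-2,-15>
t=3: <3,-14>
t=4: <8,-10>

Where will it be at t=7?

Taking differences between consecutive positions: <+5,-5>, <+5,-2>, <+5,+1>, <+5,+4>. These grow by <+0,+3> each step.
step 5: <8,-10> + <+5,+7> → <13,-3>
step 6: <13,-3> + <+5,+10> → <18,7>
step 7: <18,7> + <+5,+13> → <23,20>

<23,20>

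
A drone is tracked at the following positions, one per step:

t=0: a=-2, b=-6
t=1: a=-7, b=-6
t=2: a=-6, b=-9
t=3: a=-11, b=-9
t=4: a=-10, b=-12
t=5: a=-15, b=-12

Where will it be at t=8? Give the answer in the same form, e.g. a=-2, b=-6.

a=-18, b=-18

Differencing gives (-5, +0), (+1, -3), (-5, +0), (+1, -3), (-5, +0). This is the pattern (-5, +0), (+1, -3) repeated.
step 6: apply (+1, -3) → a=-14, b=-15
step 7: apply (-5, +0) → a=-19, b=-15
step 8: apply (+1, -3) → a=-18, b=-18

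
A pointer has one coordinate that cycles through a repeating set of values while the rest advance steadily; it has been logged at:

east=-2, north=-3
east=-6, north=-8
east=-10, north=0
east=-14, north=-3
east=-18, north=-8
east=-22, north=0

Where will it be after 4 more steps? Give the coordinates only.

East: linear, -4 per step → -38 at step 9.
North: cycles through -3, -8, 0 every 3 steps. Step 9 lands at position 0 of the cycle → -3.

east=-38, north=-3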